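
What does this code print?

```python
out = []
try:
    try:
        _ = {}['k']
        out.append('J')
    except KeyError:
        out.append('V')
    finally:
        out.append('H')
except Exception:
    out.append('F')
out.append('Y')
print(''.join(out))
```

Execution trace: 'V' (inner except KeyError) → 'H' (inner finally) → 'Y' (after the try/except). Output: VHY

Answer: VHY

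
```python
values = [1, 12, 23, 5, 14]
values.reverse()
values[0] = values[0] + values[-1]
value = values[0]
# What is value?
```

Trace:
`values = [1, 12, 23, 5, 14]` → values = [1, 12, 23, 5, 14]
`values.reverse()` → values = [14, 5, 23, 12, 1]
`values[0] = values[0] + values[-1]` → values = [15, 5, 23, 12, 1]
`value = values[0]` → value = 15
So value = 15

Answer: 15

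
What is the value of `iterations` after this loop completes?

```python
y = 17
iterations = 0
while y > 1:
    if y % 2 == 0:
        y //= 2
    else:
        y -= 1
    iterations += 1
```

Steps to reduce 17 to 1
`iterations` takes the values: 0 → 1 → 2 → 3 → 4 → 5

Answer: 5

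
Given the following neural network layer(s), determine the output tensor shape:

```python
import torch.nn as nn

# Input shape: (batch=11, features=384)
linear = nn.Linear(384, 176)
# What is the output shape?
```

Input: (11, 384) -> Output: (11, 176)

Answer: (11, 176)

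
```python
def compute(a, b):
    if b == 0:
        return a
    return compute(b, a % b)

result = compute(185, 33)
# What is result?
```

compute(185, 33) -> compute(33, 20) -> compute(20, 13) -> compute(13, 7) -> compute(7, 6) -> compute(6, 1) -> compute(1, 0) -> 1

Answer: 1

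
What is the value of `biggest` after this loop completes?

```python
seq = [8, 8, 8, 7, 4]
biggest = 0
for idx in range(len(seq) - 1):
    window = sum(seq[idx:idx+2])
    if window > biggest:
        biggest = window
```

Max sum of 2-element window in [8, 8, 8, 7, 4]
`biggest` takes the values: 0 → 16

Answer: 16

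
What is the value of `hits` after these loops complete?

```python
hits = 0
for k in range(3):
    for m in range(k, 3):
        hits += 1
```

Upper triangle: 3 + 2 + ... + 1
`hits` takes the values: 0 → 1 → 2 → 3 → 4 → 5 → 6

Answer: 6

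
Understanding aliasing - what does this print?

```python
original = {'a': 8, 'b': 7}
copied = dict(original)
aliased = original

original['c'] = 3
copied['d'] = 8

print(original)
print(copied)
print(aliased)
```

Key concept: dict() creates copy, assignment creates alias.
Step by step:
`original = {'a': 8, 'b': 7}` → original = {'a': 8, 'b': 7}
`copied = dict(original)` → copied = {'a': 8, 'b': 7}
`aliased = original` → aliased = {'a': 8, 'b': 7} (same object as original)
`original['c'] = 3` → original = {'a': 8, 'b': 7, 'c': 3} (same object as aliased); aliased = {'a': 8, 'b': 7, 'c': 3} (same object as original)
`copied['d'] = 8` → copied = {'a': 8, 'b': 7, 'd': 8}
`print(original)` → prints {'a': 8, 'b': 7, 'c': 3}
`print(copied)` → prints {'a': 8, 'b': 7, 'd': 8}
`print(aliased)` → prints {'a': 8, 'b': 7, 'c': 3}

Answer:
{'a': 8, 'b': 7, 'c': 3}
{'a': 8, 'b': 7, 'd': 8}
{'a': 8, 'b': 7, 'c': 3}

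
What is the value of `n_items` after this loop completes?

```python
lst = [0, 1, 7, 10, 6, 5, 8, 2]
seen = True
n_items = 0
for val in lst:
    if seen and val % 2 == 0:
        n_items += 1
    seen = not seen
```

Count even values at even positions
`n_items` takes the values: 0 → 1 → 2 → 3

Answer: 3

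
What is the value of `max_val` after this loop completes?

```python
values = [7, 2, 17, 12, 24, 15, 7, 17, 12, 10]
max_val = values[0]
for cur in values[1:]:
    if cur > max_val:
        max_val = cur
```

Maximum of [7, 2, 17, 12, 24, 15, 7, 17, 12, 10]
`max_val` takes the values: 7 → 17 → 24

Answer: 24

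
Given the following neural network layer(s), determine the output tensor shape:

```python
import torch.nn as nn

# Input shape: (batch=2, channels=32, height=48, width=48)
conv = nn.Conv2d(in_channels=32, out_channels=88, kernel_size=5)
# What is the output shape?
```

Input: (2, 32, 48, 48) -> Output: (2, 88, 44, 44)

Answer: (2, 88, 44, 44)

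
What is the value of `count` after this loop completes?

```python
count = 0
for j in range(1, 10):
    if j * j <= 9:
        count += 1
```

Count numbers where j² ≤ 9
`count` takes the values: 0 → 1 → 2 → 3

Answer: 3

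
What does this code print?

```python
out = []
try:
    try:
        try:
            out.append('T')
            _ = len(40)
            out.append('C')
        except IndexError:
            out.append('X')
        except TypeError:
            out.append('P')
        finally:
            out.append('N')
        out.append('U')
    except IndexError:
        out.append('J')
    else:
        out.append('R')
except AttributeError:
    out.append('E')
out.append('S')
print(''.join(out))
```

Execution trace: 'T' (inner try body) → 'P' (inner except TypeError) → 'N' (inner finally) → 'U' (try body, no exception) → 'R' (else) → 'S' (after the try/except). Output: TPNURS

Answer: TPNURS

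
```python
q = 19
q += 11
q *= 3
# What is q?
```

Trace:
`q = 19` → q = 19
`q += 11` → q = 30
`q *= 3` → q = 90
So q = 90

Answer: 90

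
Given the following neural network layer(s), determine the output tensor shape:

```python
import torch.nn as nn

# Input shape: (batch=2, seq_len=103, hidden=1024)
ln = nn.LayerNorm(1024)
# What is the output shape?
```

Input: (2, 103, 1024) -> Output: (2, 103, 1024)

Answer: (2, 103, 1024)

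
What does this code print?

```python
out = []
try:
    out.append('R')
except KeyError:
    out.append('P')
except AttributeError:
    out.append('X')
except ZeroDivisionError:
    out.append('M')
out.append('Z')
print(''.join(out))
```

Execution trace: 'R' (try body, no exception) → 'Z' (after the try/except). Output: RZ

Answer: RZ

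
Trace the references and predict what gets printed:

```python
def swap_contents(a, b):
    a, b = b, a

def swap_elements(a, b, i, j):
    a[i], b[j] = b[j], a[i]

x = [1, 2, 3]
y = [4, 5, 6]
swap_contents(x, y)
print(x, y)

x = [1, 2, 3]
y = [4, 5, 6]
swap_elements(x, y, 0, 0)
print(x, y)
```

Key concept: parameter rebinding vs mutation.
Step by step:
`x = [1, 2, 3]` → x = [1, 2, 3]
`y = [4, 5, 6]` → y = [4, 5, 6]
`swap_contents(x, y)` → no visible change to tracked variables
`print(x, y)` → prints [1, 2, 3] [4, 5, 6]
`x = [1, 2, 3]` → x = [1, 2, 3]
`y = [4, 5, 6]` → y = [4, 5, 6]
`swap_elements(x, y, 0, 0)` → x = [4, 2, 3]; y = [1, 5, 6]
`print(x, y)` → prints [4, 2, 3] [1, 5, 6]

Answer:
[1, 2, 3] [4, 5, 6]
[4, 2, 3] [1, 5, 6]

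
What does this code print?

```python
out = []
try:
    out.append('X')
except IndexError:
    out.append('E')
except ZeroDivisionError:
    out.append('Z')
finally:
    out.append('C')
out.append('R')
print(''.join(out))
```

Execution trace: 'X' (try body, no exception) → 'C' (finally) → 'R' (after the try/except). Output: XCR

Answer: XCR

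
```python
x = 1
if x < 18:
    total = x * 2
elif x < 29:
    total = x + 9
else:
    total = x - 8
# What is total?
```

Trace:
`x = 1` → x = 1
`if x < 18: ...` → x < 18 is True → total = 2
So total = 2

Answer: 2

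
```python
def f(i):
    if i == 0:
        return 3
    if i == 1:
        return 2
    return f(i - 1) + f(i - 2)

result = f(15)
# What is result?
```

Build up from base cases: f(0)=3, f(1)=2, f(2)=5, f(3)=7, f(4)=12, f(5)=19, f(6)=31, ..., f(15)=2351

Answer: 2351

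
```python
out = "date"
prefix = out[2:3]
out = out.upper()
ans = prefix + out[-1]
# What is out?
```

Trace:
`out = "date"` → out = 'date'
`prefix = out[2:3]` → prefix = 't'
`out = out.upper()` → out = 'DATE'
`ans = prefix + out[-1]` → ans = 'tE'
So out = 'DATE'

Answer: 'DATE'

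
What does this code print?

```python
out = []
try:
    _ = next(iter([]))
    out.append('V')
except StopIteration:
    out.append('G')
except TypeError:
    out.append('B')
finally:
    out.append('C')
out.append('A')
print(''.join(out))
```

Execution trace: 'G' (except StopIteration) → 'C' (finally) → 'A' (after the try/except). Output: GCA

Answer: GCA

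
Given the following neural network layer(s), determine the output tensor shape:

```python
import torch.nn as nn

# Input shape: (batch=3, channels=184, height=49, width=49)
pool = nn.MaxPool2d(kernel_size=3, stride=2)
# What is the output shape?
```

Input: (3, 184, 49, 49) -> Output: (3, 184, 24, 24)

Answer: (3, 184, 24, 24)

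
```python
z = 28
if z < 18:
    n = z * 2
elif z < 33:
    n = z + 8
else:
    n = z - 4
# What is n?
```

Trace:
`z = 28` → z = 28
`if z < 18: ...` → z < 18 is False, z < 33 is True → n = 36
So n = 36

Answer: 36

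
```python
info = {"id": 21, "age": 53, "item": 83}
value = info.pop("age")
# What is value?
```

Trace:
`info = {"id": 21, "age": 53, "item": 83}` → info = {'id': 21, 'age': 53, 'item': 83}
`value = info.pop("age")` → info = {'id': 21, 'item': 83}; value = 53
So value = 53

Answer: 53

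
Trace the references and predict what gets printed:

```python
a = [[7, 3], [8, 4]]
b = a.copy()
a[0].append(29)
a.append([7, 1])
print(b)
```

Key concept: shallow copy with nested lists.
Step by step:
`a = [[7, 3], [8, 4]]` → a = [[7, 3], [8, 4]]
`b = a.copy()` → b = [[7, 3], [8, 4]]
`a[0].append(29)` → a = [[7, 3, 29], [8, 4]]; b = [[7, 3, 29], [8, 4]]
`a.append([7, 1])` → a = [[7, 3, 29], [8, 4], [7, 1]]
`print(b)` → prints [[7, 3, 29], [8, 4]]

Answer: [[7, 3, 29], [8, 4]]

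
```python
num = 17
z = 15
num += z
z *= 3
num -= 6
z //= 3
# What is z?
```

Trace:
`num = 17` → num = 17
`z = 15` → z = 15
`num += z` → num = 32
`z *= 3` → z = 45
`num -= 6` → num = 26
`z //= 3` → z = 15
So z = 15

Answer: 15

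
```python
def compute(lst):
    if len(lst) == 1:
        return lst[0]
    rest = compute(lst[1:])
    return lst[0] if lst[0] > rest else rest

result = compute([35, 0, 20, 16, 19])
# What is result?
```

Recursive max over [35, 0, 20, 16, 19] = 35

Answer: 35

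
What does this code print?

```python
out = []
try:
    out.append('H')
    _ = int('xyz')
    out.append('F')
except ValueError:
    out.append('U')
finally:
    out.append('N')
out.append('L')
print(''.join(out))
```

Execution trace: 'H' (try body) → 'U' (except ValueError) → 'N' (finally) → 'L' (after the try/except). Output: HUNL

Answer: HUNL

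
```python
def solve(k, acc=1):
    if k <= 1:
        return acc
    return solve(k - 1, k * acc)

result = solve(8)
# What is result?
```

Accumulator trace (n, acc): (8, 1) -> (7, 8) -> (6, 56) -> (5, 336) -> (4, 1680) -> (3, 6720) -> (2, 20160) -> (1, 40320) -> return 40320

Answer: 40320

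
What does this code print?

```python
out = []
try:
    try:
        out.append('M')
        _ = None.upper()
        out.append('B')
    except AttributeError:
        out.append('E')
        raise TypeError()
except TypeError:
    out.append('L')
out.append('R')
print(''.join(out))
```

Execution trace: 'M' (inner try body) → 'E' (inner except AttributeError) → 'L' (outer except TypeError) → 'R' (after the try/except). Output: MELR

Answer: MELR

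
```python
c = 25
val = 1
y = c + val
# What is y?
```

Trace:
`c = 25` → c = 25
`val = 1` → val = 1
`y = c + val` → y = 26
So y = 26

Answer: 26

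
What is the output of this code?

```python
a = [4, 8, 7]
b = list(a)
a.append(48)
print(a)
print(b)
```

Key concept: list() constructor creates copy.
Step by step:
`a = [4, 8, 7]` → a = [4, 8, 7]
`b = list(a)` → b = [4, 8, 7]
`a.append(48)` → a = [4, 8, 7, 48]
`print(a)` → prints [4, 8, 7, 48]
`print(b)` → prints [4, 8, 7]

Answer:
[4, 8, 7, 48]
[4, 8, 7]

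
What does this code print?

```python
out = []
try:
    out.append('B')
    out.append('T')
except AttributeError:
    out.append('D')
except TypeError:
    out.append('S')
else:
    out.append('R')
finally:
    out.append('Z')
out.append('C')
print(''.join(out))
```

Execution trace: 'B' (try body) → 'T' (try body, no exception) → 'R' (else) → 'Z' (finally) → 'C' (after the try/except). Output: BTRZC

Answer: BTRZC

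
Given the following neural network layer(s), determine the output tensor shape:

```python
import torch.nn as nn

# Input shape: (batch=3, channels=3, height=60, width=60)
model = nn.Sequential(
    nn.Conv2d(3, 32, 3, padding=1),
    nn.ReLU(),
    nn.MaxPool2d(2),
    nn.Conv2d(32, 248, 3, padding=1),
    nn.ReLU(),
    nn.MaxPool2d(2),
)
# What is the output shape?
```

Input: (3, 3, 60, 60) -> after first Conv2d: (3, 32, 60, 60) -> after first MaxPool2d: (3, 32, 30, 30) -> after second Conv2d: (3, 248, 30, 30) -> Output: (3, 248, 15, 15)

Answer: (3, 248, 15, 15)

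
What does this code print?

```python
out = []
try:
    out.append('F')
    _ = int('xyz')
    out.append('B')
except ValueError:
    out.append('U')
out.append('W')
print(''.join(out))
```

Execution trace: 'F' (try body) → 'U' (except ValueError) → 'W' (after the try/except). Output: FUW

Answer: FUW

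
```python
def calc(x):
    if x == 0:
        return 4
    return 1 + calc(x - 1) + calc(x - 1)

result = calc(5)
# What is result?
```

calc(x) = 1 + 2·calc(x-1), calc(0)=4. Closed form: (4+1)·2^5 - 1 = 159.

Answer: 159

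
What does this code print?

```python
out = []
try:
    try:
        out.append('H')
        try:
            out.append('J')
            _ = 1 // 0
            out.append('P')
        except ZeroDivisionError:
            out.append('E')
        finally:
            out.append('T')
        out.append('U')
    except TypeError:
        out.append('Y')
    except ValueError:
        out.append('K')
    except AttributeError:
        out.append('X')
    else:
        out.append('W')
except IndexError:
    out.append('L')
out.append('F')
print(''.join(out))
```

Execution trace: 'H' (try body) → 'J' (inner try body) → 'E' (inner except ZeroDivisionError) → 'T' (inner finally) → 'U' (try body, no exception) → 'W' (else) → 'F' (after the try/except). Output: HJETUWF

Answer: HJETUWF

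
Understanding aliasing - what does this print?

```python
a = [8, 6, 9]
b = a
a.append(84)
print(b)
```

Key concept: basic list aliasing.
Step by step:
`a = [8, 6, 9]` → a = [8, 6, 9]
`b = a` → b = [8, 6, 9] (same object as a)
`a.append(84)` → a = [8, 6, 9, 84] (same object as b); b = [8, 6, 9, 84] (same object as a)
`print(b)` → prints [8, 6, 9, 84]

Answer: [8, 6, 9, 84]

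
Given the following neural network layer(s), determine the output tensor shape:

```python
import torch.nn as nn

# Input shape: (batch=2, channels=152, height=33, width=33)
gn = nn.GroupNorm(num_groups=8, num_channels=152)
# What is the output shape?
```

Input: (2, 152, 33, 33) -> Output: (2, 152, 33, 33)

Answer: (2, 152, 33, 33)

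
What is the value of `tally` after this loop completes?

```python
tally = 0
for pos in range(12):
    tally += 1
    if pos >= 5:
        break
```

Loop breaks when pos reaches 5, tally is 6
`tally` takes the values: 0 → 1 → 2 → 3 → 4 → 5 → 6

Answer: 6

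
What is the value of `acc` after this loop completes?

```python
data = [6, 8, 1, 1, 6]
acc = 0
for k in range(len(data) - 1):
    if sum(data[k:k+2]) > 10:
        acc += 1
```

Count windows with sum > 10
`acc` takes the values: 0 → 1

Answer: 1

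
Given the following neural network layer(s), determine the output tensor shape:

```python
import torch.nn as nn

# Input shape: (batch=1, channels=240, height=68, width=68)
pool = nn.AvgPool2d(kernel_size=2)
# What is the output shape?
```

Input: (1, 240, 68, 68) -> Output: (1, 240, 34, 34)

Answer: (1, 240, 34, 34)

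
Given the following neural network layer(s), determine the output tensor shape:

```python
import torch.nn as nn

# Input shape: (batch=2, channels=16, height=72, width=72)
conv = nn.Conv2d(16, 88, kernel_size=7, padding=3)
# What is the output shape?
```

Input: (2, 16, 72, 72) -> Output: (2, 88, 72, 72)

Answer: (2, 88, 72, 72)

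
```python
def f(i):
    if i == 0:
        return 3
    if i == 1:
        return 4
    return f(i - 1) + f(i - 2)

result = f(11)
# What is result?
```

Build up from base cases: f(0)=3, f(1)=4, f(2)=7, f(3)=11, f(4)=18, f(5)=29, f(6)=47, ..., f(11)=521

Answer: 521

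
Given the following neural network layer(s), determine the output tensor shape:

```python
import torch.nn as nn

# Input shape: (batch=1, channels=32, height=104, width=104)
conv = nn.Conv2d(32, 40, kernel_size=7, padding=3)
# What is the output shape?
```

Input: (1, 32, 104, 104) -> Output: (1, 40, 104, 104)

Answer: (1, 40, 104, 104)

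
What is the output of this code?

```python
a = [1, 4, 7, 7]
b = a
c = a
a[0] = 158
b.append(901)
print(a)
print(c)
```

Key concept: multiple aliases.
Step by step:
`a = [1, 4, 7, 7]` → a = [1, 4, 7, 7]
`b = a` → b = [1, 4, 7, 7] (same object as a)
`c = a` → c = [1, 4, 7, 7] (same object as a, b)
`a[0] = 158` → a = [158, 4, 7, 7] (same object as b, c); b = [158, 4, 7, 7] (same object as a, c); c = [158, 4, 7, 7] (same object as a, b)
`b.append(901)` → a = [158, 4, 7, 7, 901] (same object as b, c); b = [158, 4, 7, 7, 901] (same object as a, c); c = [158, 4, 7, 7, 901] (same object as a, b)
`print(a)` → prints [158, 4, 7, 7, 901]
`print(c)` → prints [158, 4, 7, 7, 901]

Answer:
[158, 4, 7, 7, 901]
[158, 4, 7, 7, 901]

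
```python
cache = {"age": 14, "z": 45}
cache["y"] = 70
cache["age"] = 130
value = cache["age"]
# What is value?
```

Trace:
`cache = {"age": 14, "z": 45}` → cache = {'age': 14, 'z': 45}
`cache["y"] = 70` → cache = {'age': 14, 'z': 45, 'y': 70}
`cache["age"] = 130` → cache = {'age': 130, 'z': 45, 'y': 70}
`value = cache["age"]` → value = 130
So value = 130

Answer: 130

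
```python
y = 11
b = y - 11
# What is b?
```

Trace:
`y = 11` → y = 11
`b = y - 11` → b = 0
So b = 0

Answer: 0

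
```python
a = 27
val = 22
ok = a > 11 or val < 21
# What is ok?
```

Trace:
`a = 27` → a = 27
`val = 22` → val = 22
`ok = a > 11 or val < 21` → ok = True
So ok = True

Answer: True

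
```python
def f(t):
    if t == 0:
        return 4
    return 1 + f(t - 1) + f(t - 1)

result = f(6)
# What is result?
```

f(t) = 1 + 2·f(t-1), f(0)=4. Closed form: (4+1)·2^6 - 1 = 319.

Answer: 319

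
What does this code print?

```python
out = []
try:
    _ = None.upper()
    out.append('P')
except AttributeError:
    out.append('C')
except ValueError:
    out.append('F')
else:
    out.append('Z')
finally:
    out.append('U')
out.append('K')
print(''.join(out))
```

Execution trace: 'C' (except AttributeError) → 'U' (finally) → 'K' (after the try/except). Output: CUK

Answer: CUK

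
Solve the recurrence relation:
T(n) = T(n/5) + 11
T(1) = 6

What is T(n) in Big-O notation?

Each step divides n by 5 and adds 11. After log_5(n) steps we reach T(1)=6. So T(n) = 11·log_5(n) + 6 = O(log n).

Answer: O(log n)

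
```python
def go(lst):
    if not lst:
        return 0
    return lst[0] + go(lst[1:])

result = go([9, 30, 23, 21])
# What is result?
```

9 + 30 + 23 + 21 + 0 = 83

Answer: 83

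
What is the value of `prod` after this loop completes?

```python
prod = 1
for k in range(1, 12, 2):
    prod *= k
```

Product of 1, 3, 5, ... up to 11
`prod` takes the values: 1 → 3 → 15 → 105 → 945 → 10395

Answer: 10395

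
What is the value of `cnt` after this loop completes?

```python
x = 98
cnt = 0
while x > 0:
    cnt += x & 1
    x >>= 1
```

Count set bits in 98 (binary: 0b1100010)
`cnt` takes the values: 0 → 1 → 2 → 3

Answer: 3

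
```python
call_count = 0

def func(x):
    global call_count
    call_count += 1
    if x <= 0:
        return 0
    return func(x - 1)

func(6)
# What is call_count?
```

Linear recursion stepping by 1: 7 calls from x=6 down to ≤0.

Answer: 7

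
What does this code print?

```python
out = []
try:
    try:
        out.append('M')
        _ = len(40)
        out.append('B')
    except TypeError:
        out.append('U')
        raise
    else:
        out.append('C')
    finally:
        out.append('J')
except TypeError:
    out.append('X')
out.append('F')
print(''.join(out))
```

Execution trace: 'M' (inner try body) → 'U' (inner except TypeError) → 'J' (inner finally) → 'X' (outer except TypeError) → 'F' (after the try/except). Output: MUJXF

Answer: MUJXF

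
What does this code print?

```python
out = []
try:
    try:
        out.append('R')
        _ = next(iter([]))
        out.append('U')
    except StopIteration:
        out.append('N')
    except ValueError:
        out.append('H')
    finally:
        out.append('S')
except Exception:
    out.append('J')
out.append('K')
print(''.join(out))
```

Execution trace: 'R' (inner try body) → 'N' (inner except StopIteration) → 'S' (inner finally) → 'K' (after the try/except). Output: RNSK

Answer: RNSK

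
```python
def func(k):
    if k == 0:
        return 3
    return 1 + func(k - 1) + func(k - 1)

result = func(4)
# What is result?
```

func(k) = 1 + 2·func(k-1), func(0)=3. Closed form: (3+1)·2^4 - 1 = 63.

Answer: 63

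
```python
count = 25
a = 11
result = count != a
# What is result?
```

Trace:
`count = 25` → count = 25
`a = 11` → a = 11
`result = count != a` → result = True
So result = True

Answer: True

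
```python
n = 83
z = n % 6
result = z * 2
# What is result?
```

Trace:
`n = 83` → n = 83
`z = n % 6` → z = 5
`result = z * 2` → result = 10
So result = 10

Answer: 10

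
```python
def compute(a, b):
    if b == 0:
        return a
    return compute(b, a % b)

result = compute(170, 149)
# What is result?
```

compute(170, 149) -> compute(149, 21) -> compute(21, 2) -> compute(2, 1) -> compute(1, 0) -> 1

Answer: 1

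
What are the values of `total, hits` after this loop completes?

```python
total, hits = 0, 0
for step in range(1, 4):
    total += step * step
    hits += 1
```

Sum of squares and count
`total, hits` takes the values: (0, 0) → (1, 0) → (1, 1) → (5, 1) → (5, 2) → (14, 2) → (14, 3)

Answer: 14, 3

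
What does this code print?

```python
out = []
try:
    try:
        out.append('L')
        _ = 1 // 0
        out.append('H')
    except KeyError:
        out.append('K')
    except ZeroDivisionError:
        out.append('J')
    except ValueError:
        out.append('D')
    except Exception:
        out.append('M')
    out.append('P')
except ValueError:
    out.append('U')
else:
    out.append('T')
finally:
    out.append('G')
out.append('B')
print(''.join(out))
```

Execution trace: 'L' (inner try body) → 'J' (inner except ZeroDivisionError) → 'P' (try body, no exception) → 'T' (else) → 'G' (finally) → 'B' (after the try/except). Output: LJPTGB

Answer: LJPTGB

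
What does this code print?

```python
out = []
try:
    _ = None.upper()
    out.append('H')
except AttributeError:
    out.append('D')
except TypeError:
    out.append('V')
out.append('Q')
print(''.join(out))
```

Execution trace: 'D' (except AttributeError) → 'Q' (after the try/except). Output: DQ

Answer: DQ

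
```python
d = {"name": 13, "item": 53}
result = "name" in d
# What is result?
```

Trace:
`d = {"name": 13, "item": 53}` → d = {'name': 13, 'item': 53}
`result = "name" in d` → result = True
So result = True

Answer: True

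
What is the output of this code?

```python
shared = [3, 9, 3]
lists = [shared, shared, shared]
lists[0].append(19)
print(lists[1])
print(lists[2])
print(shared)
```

Key concept: list of same reference.
Step by step:
`shared = [3, 9, 3]` → shared = [3, 9, 3]
`lists = [shared, shared, shared]` → lists = [[3, 9, 3], [3, 9, 3], [3, 9, 3]]
`lists[0].append(19)` → shared = [3, 9, 3, 19]; lists = [[3, 9, 3, 19], [3, 9, 3, 19], [3, 9, 3, 19]]
`print(lists[1])` → prints [3, 9, 3, 19]
`print(lists[2])` → prints [3, 9, 3, 19]
`print(shared)` → prints [3, 9, 3, 19]

Answer:
[3, 9, 3, 19]
[3, 9, 3, 19]
[3, 9, 3, 19]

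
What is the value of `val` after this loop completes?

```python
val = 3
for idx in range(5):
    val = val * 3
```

Multiply by 3, 5 times: 3 * 3^5 = 729
`val` takes the values: 3 → 9 → 27 → 81 → 243 → 729

Answer: 729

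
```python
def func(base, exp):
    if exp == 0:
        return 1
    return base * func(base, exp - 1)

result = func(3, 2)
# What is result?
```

func(3, 2) = 3 * 3 = 9

Answer: 9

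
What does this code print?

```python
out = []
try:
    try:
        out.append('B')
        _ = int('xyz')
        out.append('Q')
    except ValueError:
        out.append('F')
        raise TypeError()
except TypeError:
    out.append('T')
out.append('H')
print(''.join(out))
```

Execution trace: 'B' (inner try body) → 'F' (inner except ValueError) → 'T' (outer except TypeError) → 'H' (after the try/except). Output: BFTH

Answer: BFTH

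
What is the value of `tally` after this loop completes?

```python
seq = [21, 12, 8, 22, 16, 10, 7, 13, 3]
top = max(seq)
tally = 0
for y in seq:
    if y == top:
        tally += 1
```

Count of max value 22 in [21, 12, 8, 22, 16, 10, 7, 13, 3]
`tally` takes the values: 0 → 1

Answer: 1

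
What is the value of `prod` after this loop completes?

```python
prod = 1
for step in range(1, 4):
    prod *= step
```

3! = 6
`prod` takes the values: 1 → 2 → 6

Answer: 6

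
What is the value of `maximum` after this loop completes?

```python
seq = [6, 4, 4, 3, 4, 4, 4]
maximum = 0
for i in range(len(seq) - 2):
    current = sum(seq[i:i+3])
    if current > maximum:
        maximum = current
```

Max sum of 3-element window in [6, 4, 4, 3, 4, 4, 4]
`maximum` takes the values: 0 → 14

Answer: 14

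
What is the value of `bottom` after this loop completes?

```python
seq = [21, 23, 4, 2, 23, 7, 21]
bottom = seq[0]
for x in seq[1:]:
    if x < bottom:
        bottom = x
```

Minimum of [21, 23, 4, 2, 23, 7, 21]
`bottom` takes the values: 21 → 4 → 2

Answer: 2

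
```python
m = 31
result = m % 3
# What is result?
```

Trace:
`m = 31` → m = 31
`result = m % 3` → result = 1
So result = 1

Answer: 1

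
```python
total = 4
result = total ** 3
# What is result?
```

Trace:
`total = 4` → total = 4
`result = total ** 3` → result = 64
So result = 64

Answer: 64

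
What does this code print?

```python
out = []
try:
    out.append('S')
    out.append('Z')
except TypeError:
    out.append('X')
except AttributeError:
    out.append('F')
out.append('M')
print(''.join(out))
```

Execution trace: 'S' (try body) → 'Z' (try body, no exception) → 'M' (after the try/except). Output: SZM

Answer: SZM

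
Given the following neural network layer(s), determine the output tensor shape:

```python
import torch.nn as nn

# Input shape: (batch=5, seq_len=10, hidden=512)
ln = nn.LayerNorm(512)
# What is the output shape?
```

Input: (5, 10, 512) -> Output: (5, 10, 512)

Answer: (5, 10, 512)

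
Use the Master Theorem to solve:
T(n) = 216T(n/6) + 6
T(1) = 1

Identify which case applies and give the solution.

a=216, b=6, f(n)=6. log_6(216) = 3. Since c=0 < 3, Case 1 applies: T(n) = Θ(n^log_b(a)) = O(n^3).

Answer: O(n^3) - Case 1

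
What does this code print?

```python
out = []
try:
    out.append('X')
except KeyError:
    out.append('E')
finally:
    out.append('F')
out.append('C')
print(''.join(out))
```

Execution trace: 'X' (try body, no exception) → 'F' (finally) → 'C' (after the try/except). Output: XFC

Answer: XFC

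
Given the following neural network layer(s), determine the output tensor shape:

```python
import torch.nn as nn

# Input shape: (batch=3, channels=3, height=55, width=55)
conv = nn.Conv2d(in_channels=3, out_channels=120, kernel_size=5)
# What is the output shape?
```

Input: (3, 3, 55, 55) -> Output: (3, 120, 51, 51)

Answer: (3, 120, 51, 51)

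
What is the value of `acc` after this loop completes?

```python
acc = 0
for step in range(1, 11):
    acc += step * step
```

Sum of squares 1² to 10² = 385
`acc` takes the values: 0 → 1 → 5 → 14 → 30 → 55 → 91 → 140 → 204 → 285 → 385

Answer: 385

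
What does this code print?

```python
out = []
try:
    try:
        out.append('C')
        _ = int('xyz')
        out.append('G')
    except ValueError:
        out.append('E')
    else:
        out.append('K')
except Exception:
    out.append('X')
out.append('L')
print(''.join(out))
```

Execution trace: 'C' (inner try body) → 'E' (inner except ValueError) → 'L' (after the try/except). Output: CEL

Answer: CEL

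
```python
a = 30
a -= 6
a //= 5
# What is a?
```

Trace:
`a = 30` → a = 30
`a -= 6` → a = 24
`a //= 5` → a = 4
So a = 4

Answer: 4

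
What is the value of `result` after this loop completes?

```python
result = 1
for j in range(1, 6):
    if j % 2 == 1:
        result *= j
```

Product of odd numbers 1 to 5
`result` takes the values: 1 → 3 → 15

Answer: 15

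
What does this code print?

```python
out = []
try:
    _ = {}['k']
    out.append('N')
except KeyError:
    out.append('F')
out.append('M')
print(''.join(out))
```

Execution trace: 'F' (except KeyError) → 'M' (after the try/except). Output: FM

Answer: FM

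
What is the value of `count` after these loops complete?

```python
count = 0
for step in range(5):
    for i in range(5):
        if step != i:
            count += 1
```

5² - 5 (exclude diagonal)
`count` takes the values: 0 → 1 → 2 → 3 → 4 → 5 → 6 → 7 → 8 → 9 → 10 → 11 → 12 → 13 → 14 → 15 → 16 → 17 → 18 → 19 → 20

Answer: 20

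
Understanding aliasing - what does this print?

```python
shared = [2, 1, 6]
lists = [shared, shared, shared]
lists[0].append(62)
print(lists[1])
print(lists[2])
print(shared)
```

Key concept: list of same reference.
Step by step:
`shared = [2, 1, 6]` → shared = [2, 1, 6]
`lists = [shared, shared, shared]` → lists = [[2, 1, 6], [2, 1, 6], [2, 1, 6]]
`lists[0].append(62)` → shared = [2, 1, 6, 62]; lists = [[2, 1, 6, 62], [2, 1, 6, 62], [2, 1, 6, 62]]
`print(lists[1])` → prints [2, 1, 6, 62]
`print(lists[2])` → prints [2, 1, 6, 62]
`print(shared)` → prints [2, 1, 6, 62]

Answer:
[2, 1, 6, 62]
[2, 1, 6, 62]
[2, 1, 6, 62]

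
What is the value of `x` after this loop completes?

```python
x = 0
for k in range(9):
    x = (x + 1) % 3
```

Increment mod 3, 9 times = 0
`x` takes the values: 0 → 1 → 2 → 0 → 1 → 2 → 0 → 1 → 2 → 0

Answer: 0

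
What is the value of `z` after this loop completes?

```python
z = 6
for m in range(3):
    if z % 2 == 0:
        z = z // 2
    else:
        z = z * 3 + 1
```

Collatz-style transformation from 6
`z` takes the values: 6 → 3 → 10 → 5

Answer: 5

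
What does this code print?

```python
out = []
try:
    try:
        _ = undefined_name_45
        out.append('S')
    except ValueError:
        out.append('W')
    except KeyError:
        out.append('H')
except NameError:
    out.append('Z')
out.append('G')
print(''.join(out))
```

Execution trace: 'Z' (outer except NameError) → 'G' (after the try/except). Output: ZG

Answer: ZG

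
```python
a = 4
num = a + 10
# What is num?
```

Trace:
`a = 4` → a = 4
`num = a + 10` → num = 14
So num = 14

Answer: 14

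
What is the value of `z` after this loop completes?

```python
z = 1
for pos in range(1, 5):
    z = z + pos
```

Start at 1, add 1 through 4
`z` takes the values: 1 → 2 → 4 → 7 → 11

Answer: 11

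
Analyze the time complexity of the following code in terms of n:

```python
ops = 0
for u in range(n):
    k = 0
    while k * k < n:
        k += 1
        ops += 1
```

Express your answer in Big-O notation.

Each loop level contributes: n × √n. Multiplying the contributions gives O(n√n).

Answer: O(n√n)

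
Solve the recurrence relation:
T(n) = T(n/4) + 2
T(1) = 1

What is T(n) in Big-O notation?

Each step divides n by 4 and adds 2. After log_4(n) steps we reach T(1)=1. So T(n) = 2·log_4(n) + 1 = O(log n).

Answer: O(log n)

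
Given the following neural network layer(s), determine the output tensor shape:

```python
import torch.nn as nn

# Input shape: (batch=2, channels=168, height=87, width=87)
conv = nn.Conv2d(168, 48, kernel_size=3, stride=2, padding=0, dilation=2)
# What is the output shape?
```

Input: (2, 168, 87, 87) -> Output: (2, 48, 42, 42)

Answer: (2, 48, 42, 42)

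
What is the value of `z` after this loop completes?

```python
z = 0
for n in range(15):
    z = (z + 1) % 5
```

Increment mod 5, 15 times = 0
`z` takes the values: 0 → 1 → 2 → 3 → 4 → 0 → 1 → 2 → 3 → 4 → 0 → 1 → 2 → 3 → 4 → 0

Answer: 0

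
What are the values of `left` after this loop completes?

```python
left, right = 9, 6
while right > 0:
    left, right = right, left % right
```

GCD of 9 and 6
`left` takes the values: 9 → 6 → 3

Answer: 3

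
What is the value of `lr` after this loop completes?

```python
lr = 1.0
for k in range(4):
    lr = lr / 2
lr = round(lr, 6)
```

Halving LR 4 times: 1 / 2^4
`lr` takes the values: 1.0 → 0.5 → 0.25 → 0.125 → 0.0625

Answer: 0.0625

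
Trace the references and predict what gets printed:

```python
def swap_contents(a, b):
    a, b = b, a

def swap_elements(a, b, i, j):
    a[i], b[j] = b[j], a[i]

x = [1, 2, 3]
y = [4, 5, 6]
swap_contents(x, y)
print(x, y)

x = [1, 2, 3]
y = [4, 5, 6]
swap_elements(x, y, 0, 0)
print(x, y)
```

Key concept: parameter rebinding vs mutation.
Step by step:
`x = [1, 2, 3]` → x = [1, 2, 3]
`y = [4, 5, 6]` → y = [4, 5, 6]
`swap_contents(x, y)` → no visible change to tracked variables
`print(x, y)` → prints [1, 2, 3] [4, 5, 6]
`x = [1, 2, 3]` → x = [1, 2, 3]
`y = [4, 5, 6]` → y = [4, 5, 6]
`swap_elements(x, y, 0, 0)` → x = [4, 2, 3]; y = [1, 5, 6]
`print(x, y)` → prints [4, 2, 3] [1, 5, 6]

Answer:
[1, 2, 3] [4, 5, 6]
[4, 2, 3] [1, 5, 6]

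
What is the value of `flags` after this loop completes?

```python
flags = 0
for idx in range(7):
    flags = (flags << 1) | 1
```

Build 7 consecutive 1-bits: 0b1111111
`flags` takes the values: 0 → 1 → 3 → 7 → 15 → 31 → 63 → 127

Answer: 127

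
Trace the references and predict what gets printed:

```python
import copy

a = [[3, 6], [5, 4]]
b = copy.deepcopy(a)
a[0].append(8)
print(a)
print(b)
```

Key concept: deep copy is fully independent.
Step by step:
`a = [[3, 6], [5, 4]]` → a = [[3, 6], [5, 4]]
`b = copy.deepcopy(a)` → b = [[3, 6], [5, 4]]
`a[0].append(8)` → a = [[3, 6, 8], [5, 4]]
`print(a)` → prints [[3, 6, 8], [5, 4]]
`print(b)` → prints [[3, 6], [5, 4]]

Answer:
[[3, 6, 8], [5, 4]]
[[3, 6], [5, 4]]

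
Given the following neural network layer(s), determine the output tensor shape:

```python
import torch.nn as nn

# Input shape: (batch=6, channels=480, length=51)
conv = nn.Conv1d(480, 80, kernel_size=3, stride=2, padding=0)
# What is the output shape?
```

Input: (6, 480, 51) -> Output: (6, 80, 25)

Answer: (6, 80, 25)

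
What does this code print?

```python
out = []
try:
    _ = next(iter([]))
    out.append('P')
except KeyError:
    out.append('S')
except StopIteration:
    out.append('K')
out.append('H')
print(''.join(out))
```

Execution trace: 'K' (except StopIteration) → 'H' (after the try/except). Output: KH

Answer: KH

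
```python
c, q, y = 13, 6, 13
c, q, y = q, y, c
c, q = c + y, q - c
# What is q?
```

Trace:
`c, q, y = 13, 6, 13` → c = 13; q = 6; y = 13
`c, q, y = q, y, c` → c = 6; q = 13; y = 13
`c, q = c + y, q - c` → c = 19; q = 7
So q = 7

Answer: 7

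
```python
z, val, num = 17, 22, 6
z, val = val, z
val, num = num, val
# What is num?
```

Trace:
`z, val, num = 17, 22, 6` → z = 17; val = 22; num = 6
`z, val = val, z` → z = 22; val = 17
`val, num = num, val` → val = 6; num = 17
So num = 17

Answer: 17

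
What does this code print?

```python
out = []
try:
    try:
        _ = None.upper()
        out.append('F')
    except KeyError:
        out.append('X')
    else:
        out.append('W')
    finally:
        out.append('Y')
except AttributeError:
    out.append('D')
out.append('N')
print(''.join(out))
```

Execution trace: 'Y' (finally) → 'D' (outer except AttributeError) → 'N' (after the try/except). Output: YDN

Answer: YDN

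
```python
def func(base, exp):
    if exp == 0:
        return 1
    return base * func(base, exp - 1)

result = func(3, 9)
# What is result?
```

func(3, 9) = 3 * 3 * 3 * 3 * 3 * 3 * 3 * 3 * 3 = 19683

Answer: 19683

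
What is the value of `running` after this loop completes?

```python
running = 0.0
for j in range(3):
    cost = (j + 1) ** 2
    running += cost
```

Sum of squared losses 1² + 2² + ... + 3²
`running` takes the values: 0.0 → 1.0 → 5.0 → 14.0

Answer: 14.0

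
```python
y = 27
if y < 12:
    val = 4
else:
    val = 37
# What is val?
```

Trace:
`y = 27` → y = 27
`if y < 12: ...` → y < 12 is False, take else branch → val = 37
So val = 37

Answer: 37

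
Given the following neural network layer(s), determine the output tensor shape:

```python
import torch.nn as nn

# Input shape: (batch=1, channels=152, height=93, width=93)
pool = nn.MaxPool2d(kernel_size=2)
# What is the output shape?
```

Input: (1, 152, 93, 93) -> Output: (1, 152, 46, 46)

Answer: (1, 152, 46, 46)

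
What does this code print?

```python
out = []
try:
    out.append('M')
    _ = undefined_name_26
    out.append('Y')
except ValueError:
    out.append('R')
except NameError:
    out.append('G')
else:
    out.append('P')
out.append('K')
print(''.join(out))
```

Execution trace: 'M' (try body) → 'G' (except NameError) → 'K' (after the try/except). Output: MGK

Answer: MGK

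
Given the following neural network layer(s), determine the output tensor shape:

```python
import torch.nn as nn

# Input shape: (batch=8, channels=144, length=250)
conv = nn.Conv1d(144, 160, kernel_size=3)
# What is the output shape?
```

Input: (8, 144, 250) -> Output: (8, 160, 248)

Answer: (8, 160, 248)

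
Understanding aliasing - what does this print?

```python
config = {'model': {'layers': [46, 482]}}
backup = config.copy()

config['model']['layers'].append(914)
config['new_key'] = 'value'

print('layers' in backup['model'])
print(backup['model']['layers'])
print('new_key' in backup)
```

Key concept: shallow copy gotcha with nested dict.
Step by step:
`config = {'model': {'layers': [46, 482]}}` → config = {'model': {'layers': [46, 482]}}
`backup = config.copy()` → backup = {'model': {'layers': [46, 482]}}
`config['model']['layers'].append(914)` → config = {'model': {'layers': [46, 482, 914]}}; backup = {'model': {'layers': [46, 482, 914]}}
`config['new_key'] = 'value'` → config = {'model': {'layers': [46, 482, 914]}, 'new_key': 'value'}
`print('layers' in backup['model'])` → prints True
`print(backup['model']['layers'])` → prints [46, 482, 914]
`print('new_key' in backup)` → prints False

Answer:
True
[46, 482, 914]
False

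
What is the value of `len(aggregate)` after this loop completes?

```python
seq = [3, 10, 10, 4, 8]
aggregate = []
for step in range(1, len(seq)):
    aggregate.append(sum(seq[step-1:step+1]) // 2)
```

Number of 2-element averages
`aggregate` takes the values: [] → [6] → [6, 10] → [6, 10, 7] → [6, 10, 7, 6]
So `len(aggregate)` = 4

Answer: 4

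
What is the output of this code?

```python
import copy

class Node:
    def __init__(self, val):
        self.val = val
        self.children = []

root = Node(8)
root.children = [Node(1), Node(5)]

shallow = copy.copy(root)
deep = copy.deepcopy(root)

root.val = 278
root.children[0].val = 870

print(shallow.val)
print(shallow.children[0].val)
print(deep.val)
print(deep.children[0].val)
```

Key concept: deep copy with custom objects.
Step by step:
`root = Node(8)` → root = Node(val=8, children=[])
`root.children = [Node(1), Node(5)]` → root = Node(val=8, children=[Node(val=1, children=[]), Node(val=5, children=[])])
`shallow = copy.copy(root)` → shallow = Node(val=8, children=[Node(val=1, children=[]), Node(val=5, children=[])])
`deep = copy.deepcopy(root)` → deep = Node(val=8, children=[Node(val=1, children=[]), Node(val=5, children=[])])
`root.val = 278` → root = Node(val=278, children=[Node(val=1, children=[]), Node(val=5, children=[])])
`root.children[0].val = 870` → root = Node(val=278, children=[Node(val=870, children=[]), Node(val=5, children=[])]); shallow = Node(val=8, children=[Node(val=870, children=[]), Node(val=5, children=[])])
`print(shallow.val)` → prints 8
`print(shallow.children[0].val)` → prints 870
`print(deep.val)` → prints 8
`print(deep.children[0].val)` → prints 1

Answer:
8
870
8
1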